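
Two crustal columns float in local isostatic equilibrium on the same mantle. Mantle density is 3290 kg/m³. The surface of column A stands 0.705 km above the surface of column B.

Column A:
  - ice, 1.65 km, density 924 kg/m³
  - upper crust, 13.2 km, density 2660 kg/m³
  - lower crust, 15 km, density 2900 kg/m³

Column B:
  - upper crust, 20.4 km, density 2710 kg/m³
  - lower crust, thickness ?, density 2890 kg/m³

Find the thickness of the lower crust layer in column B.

9.8 km

Take the compensation level at the base of the deeper column (depth z_c below the surface of column A) and equate Σ ρ_i t_i down to z_c; mantle fills any gap and the z_c terms cancel.
Column A: 1.65×924 + 13.2×2660 + 15×2900 + (z_c − 29.85)×3290
Column B: 0.705×0 + 20.4×2710 + x×2890 + (z_c − 0.705 − 20.4 − x)×3290
The z_c×3290 term appears on both sides and cancels. Collect the known terms of each column as K = Σ(ρt)_known − 3290 × (depth of known layers): K_A = 80136.6 − 3290×29.85 = −18069.9; K_B = 55284 − 3290×(0.705 + 20.4) = −14151.45.
Balance: K_A = K_B − x×(3290 − 2890), so x = (K_B − K_A)/(3290 − 2890) = 3918.45/400 = 9.8 km.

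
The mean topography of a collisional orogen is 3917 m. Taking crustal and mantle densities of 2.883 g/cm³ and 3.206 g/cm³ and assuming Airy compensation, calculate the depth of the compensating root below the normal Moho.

35000 m

In Airy isostatic equilibrium: the weight of the topography is balanced by the buoyancy of the root, ρ_c h = (ρ_m − ρ_c) r.
r = h · ρ_c / (ρ_m − ρ_c) = 3917 m × 2.883 / (3.206 − 2.883) = 35000 m.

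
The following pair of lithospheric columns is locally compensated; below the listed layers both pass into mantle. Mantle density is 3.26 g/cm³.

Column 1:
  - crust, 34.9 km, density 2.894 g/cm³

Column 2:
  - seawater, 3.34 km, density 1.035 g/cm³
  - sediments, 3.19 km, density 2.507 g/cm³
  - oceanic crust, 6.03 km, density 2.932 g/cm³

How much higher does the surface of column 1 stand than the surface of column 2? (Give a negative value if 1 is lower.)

For any compensation level in the mantle, the mantle terms cancel and isostasy reduces to e = (Σt_1 − Σt_2) − (Σ(ρt)_1 − Σ(ρt)_2) / ρ_m.
Σt_1 = 34.9 km; Σt_2 = 12.56 km; Σ(ρt)_1 = 101.0006; Σ(ρt)_2 = 29.13419 (in km·g/cm³).
e = (34.9 − 12.56) − (101.0006 − 29.13419) / 3.26 = 0.295 km.

0.295 km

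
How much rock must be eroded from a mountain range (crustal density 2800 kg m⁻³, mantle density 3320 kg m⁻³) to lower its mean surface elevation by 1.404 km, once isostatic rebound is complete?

Net drop Δ = e − u = e − e ρ_c/ρ_m = e (ρ_m − ρ_c)/ρ_m.
e = Δ ρ_m/(ρ_m − ρ_c) = 1.404 km × 3320/520 = 8.96 km.

8.96 km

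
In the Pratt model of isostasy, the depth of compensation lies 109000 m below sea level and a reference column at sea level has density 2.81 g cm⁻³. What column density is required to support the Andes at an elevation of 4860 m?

2.69 g cm⁻³

Pratt balance: ρ_ref D = ρ (D + h).
ρ = ρ_ref D/(D + h) = 2.81 × 109000 m/(109000 m + 4860 m) = 2.69 g cm⁻³.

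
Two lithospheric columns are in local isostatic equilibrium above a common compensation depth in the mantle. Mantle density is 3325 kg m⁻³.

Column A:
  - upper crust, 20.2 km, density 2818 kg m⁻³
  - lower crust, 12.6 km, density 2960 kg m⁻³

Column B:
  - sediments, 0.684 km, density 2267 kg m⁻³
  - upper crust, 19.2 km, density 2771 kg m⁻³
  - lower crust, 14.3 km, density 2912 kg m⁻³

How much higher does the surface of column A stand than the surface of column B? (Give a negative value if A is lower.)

−0.73 km

For any compensation level in the mantle, the mantle terms cancel and isostasy reduces to e = (Σt_A − Σt_B) − (Σ(ρt)_A − Σ(ρt)_B) / ρ_m.
Σt_A = 32.8 km; Σt_B = 34.184 km; Σ(ρt)_A = 94219.6; Σ(ρt)_B = 96395.428 (in km·kg m⁻³).
e = (32.8 − 34.184) − (94219.6 − 96395.428) / 3325 = −0.73 km.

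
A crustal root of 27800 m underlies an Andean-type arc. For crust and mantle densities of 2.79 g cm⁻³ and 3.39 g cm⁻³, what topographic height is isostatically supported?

Balancing pressure at the compensation depth: ρ_c h = (ρ_m − ρ_c) r.
h = r (ρ_m − ρ_c) / ρ_c = 27800 m × (3.39 − 2.79) / 2.79 = 5980 m.

5980 m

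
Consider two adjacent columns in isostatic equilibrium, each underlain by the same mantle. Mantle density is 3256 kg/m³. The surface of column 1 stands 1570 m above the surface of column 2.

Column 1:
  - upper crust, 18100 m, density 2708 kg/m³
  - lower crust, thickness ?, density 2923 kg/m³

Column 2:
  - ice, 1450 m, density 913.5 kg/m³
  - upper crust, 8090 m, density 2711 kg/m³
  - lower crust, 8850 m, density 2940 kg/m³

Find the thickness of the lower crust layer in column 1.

17400 m

Take the compensation level at the base of the deeper column (depth z_c below the surface of column 1) and equate Σ ρ_i t_i down to z_c; mantle fills any gap and the z_c terms cancel.
Column 1: 18100×2708 + x×2923 + (z_c − 18100 − x)×3256
Column 2: 1570×0 + 1450×913.5 + 8090×2711 + 8850×2940 + (z_c − 1570 − 18390)×3256
The z_c×3256 term appears on both sides and cancels. Collect the known terms of each column as K = Σ(ρt)_known − 3256 × (depth of known layers): K_1 = 49014800 − 3256×18100 = −9918800; K_2 = 49275565 − 3256×(1570 + 18390) = −15714195.
Balance: K_1 − x×(3256 − 2923) = K_2, so x = (K_1 − K_2)/(3256 − 2923) = 5795400/333 = 17400 m.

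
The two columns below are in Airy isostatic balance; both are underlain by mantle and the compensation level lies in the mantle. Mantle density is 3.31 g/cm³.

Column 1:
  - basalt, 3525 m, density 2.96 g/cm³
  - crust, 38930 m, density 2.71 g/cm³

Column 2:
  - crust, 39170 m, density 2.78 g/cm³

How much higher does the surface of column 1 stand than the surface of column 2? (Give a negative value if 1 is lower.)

1160 m

For any compensation level in the mantle, the mantle terms cancel and isostasy reduces to e = (Σt_1 − Σt_2) − (Σ(ρt)_1 − Σ(ρt)_2) / ρ_m.
Σt_1 = 42455 m; Σt_2 = 39170 m; Σ(ρt)_1 = 115934.3; Σ(ρt)_2 = 108892.6 (in m·g/cm³).
e = (42455 − 39170) − (115934.3 − 108892.6) / 3.31 = 1160 m.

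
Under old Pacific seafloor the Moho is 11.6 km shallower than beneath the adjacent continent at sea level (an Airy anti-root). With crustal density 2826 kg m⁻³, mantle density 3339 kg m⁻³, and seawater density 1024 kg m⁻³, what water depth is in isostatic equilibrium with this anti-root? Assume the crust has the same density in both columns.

3.3 km

Replacing a thickness d of crust by seawater at the top must be balanced by replacing crust with mantle at the base: d (ρ_c − ρ_w) = a (ρ_m − ρ_c).
d = a (ρ_m − ρ_c)/(ρ_c − ρ_w) = 11.6 km × 513/1802 = 3.3 km.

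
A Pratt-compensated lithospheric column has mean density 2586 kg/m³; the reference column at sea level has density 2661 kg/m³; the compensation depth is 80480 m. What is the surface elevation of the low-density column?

ρ_ref D = ρ (D + h) → h = D (ρ_ref − ρ)/ρ.
h = 80480 m × (2661 − 2586)/2586 = 2330 m.

2330 m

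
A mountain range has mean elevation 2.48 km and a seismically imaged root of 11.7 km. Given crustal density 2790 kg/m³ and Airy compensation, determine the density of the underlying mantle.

Airy balance: ρ_c h = (ρ_m − ρ_c) r → ρ_m = ρ_c (1 + h/r).
ρ_m = 2790 × (1 + 2.48 km/11.7 km) = 3380 kg/m³.

3380 kg/m³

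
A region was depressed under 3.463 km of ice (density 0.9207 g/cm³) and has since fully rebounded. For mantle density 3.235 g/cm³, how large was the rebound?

0.986 km

Removing the load lets mantle flow back in; uplift u satisfies ρ_ice t = ρ_m u.
u = t ρ_ice/ρ_m = 3.463 km × 0.9207/3.235 = 0.986 km.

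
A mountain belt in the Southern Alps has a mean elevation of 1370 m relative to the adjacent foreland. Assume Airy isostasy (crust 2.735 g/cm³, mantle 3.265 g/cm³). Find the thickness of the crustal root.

Equating mass per unit area of the two columns: the weight of the topography is balanced by the buoyancy of the root, ρ_c h = (ρ_m − ρ_c) r.
r = h · ρ_c / (ρ_m − ρ_c) = 1370 m × 2.735 / (3.265 − 2.735) = 7070 m.

7070 m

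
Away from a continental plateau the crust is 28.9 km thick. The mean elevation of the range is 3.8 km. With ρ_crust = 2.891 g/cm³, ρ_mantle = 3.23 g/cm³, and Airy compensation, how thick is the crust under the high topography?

Root depth r = h ρ_c / (ρ_m − ρ_c) = 3.8 km × 2.891 / 0.339 = 32.41 km.
Total thickness = T + h + r = 28.9 km + 3.8 km + 32.41 km = 65.1 km.

65.1 km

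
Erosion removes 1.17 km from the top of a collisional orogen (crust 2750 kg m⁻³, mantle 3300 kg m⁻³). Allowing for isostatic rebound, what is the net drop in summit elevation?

Rebound u = e ρ_c/ρ_m = 1.17 km × 2750/3300 = 0.975 km.
Net surface drop = e − u = 1.17 km − 0.975 km = e (ρ_m − ρ_c)/ρ_m = 0.195 km.

0.195 km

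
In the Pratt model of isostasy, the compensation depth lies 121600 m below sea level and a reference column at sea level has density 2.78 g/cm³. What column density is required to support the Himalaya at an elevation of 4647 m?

2.68 g/cm³

Pratt balance: ρ_ref D = ρ (D + h).
ρ = ρ_ref D/(D + h) = 2.78 × 121600 m/(121600 m + 4647 m) = 2.68 g/cm³.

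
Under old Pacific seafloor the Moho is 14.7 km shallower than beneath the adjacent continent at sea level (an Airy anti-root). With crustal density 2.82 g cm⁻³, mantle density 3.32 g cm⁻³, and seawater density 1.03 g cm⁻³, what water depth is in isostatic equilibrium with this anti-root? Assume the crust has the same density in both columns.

4.11 km

Replacing a thickness d of crust by seawater at the top must be balanced by replacing crust with mantle at the base: d (ρ_c − ρ_w) = a (ρ_m − ρ_c).
d = a (ρ_m − ρ_c)/(ρ_c − ρ_w) = 14.7 km × 0.5/1.79 = 4.11 km.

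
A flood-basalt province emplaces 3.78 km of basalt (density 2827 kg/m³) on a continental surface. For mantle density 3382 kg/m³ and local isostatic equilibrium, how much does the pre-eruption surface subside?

Subaerial loading: s = t ρ_load / ρ_m.
s = 3.78 km × 2827/3382 = 3.16 km.

3.16 km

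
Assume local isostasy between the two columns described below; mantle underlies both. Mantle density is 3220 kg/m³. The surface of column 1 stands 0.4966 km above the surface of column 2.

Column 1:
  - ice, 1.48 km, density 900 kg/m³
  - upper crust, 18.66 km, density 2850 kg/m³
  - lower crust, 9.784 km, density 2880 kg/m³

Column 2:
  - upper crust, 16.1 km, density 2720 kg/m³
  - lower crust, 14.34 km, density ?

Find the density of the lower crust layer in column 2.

2940 kg/m³

Take the compensation level at the base of the deeper column (depth z_c below the surface of column 1) and equate Σ ρ_i t_i down to z_c; mantle fills any gap and the z_c terms cancel.
Column 1: 1.48×900 + 18.66×2850 + 9.784×2880 + (z_c − 29.924)×3220
Column 2: 0.4966×0 + 16.1×2720 + 14.34×ρ + (z_c − 0.4966 − 30.44)×3220
The z_c×3220 term appears on both sides and cancels. Collect the known terms of each column as K = Σ(ρt)_known − 3220 × (depth of known layers): K_1 = 82690.92 − 3220×29.924 = −13664.36; K_2 = 43792 − 3220×(0.4966 + 30.44) = −55823.852.
Balance: K_1 = K_2 + 14.34×ρ, so ρ = (K_1 − K_2)/14.34 = 42159.5/14.34 = 2940 kg/m³.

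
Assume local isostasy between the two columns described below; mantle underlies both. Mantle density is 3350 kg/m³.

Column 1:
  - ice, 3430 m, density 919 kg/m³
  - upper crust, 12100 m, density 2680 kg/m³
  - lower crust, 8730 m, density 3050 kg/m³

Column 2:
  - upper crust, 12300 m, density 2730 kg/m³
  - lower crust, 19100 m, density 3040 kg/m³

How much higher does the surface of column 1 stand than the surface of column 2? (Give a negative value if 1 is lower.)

1650 m

For any compensation level in the mantle, the mantle terms cancel and isostasy reduces to e = (Σt_1 − Σt_2) − (Σ(ρt)_1 − Σ(ρt)_2) / ρ_m.
Σt_1 = 24260 m; Σt_2 = 31400 m; Σ(ρt)_1 = 62206670; Σ(ρt)_2 = 91643000 (in m·kg/m³).
e = (24260 − 31400) − (62206670 − 91643000) / 3350 = 1650 m.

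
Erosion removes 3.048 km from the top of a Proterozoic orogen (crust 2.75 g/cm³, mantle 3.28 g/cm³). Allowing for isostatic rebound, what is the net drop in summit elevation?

Rebound u = e ρ_c/ρ_m = 3.048 km × 2.75/3.28 = 2.555 km.
Net surface drop = e − u = 3.048 km − 2.555 km = e (ρ_m − ρ_c)/ρ_m = 0.493 km.

0.493 km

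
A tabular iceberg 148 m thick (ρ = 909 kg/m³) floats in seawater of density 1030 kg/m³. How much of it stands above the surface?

17.4 m

Floating equilibrium: submerged depth d = t ρ_obj/ρ_fluid = 148 m × 909/1030 = 130.6 m.
Freeboard = t − d = 148 m − 130.6 m = 17.4 m.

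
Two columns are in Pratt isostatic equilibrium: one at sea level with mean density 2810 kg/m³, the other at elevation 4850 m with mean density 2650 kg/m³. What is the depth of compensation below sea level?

80300 m

ρ_ref D = ρ (D + h) → D (ρ_ref − ρ) = ρ h.
D = ρ h/(ρ_ref − ρ) = 2650 × 4850 m/(2810 − 2650) = 80300 m.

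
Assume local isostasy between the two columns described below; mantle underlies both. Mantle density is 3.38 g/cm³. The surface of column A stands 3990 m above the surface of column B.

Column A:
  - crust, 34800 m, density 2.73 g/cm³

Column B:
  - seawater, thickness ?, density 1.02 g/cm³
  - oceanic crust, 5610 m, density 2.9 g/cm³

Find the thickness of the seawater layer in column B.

2730 m

Take the compensation level at the base of the deeper column (depth z_c below the surface of column A) and equate Σ ρ_i t_i down to z_c; mantle fills any gap and the z_c terms cancel.
Column A: 34800×2.73 + (z_c − 34800)×3.38
Column B: 3990×0 + x×1.02 + 5610×2.9 + (z_c − 3990 − 5610 − x)×3.38
The z_c×3.38 term appears on both sides and cancels. Collect the known terms of each column as K = Σ(ρt)_known − 3.38 × (depth of known layers): K_A = 95004 − 3.38×34800 = −22620; K_B = 16269 − 3.38×(3990 + 5610) = −16179.
Balance: K_A = K_B − x×(3.38 − 1.02), so x = (K_B − K_A)/(3.38 − 1.02) = 6441/2.36 = 2730 m.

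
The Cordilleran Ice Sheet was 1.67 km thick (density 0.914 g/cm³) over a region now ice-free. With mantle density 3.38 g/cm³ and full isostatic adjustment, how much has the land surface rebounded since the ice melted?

0.452 km

Removing the load lets mantle flow back in; uplift u satisfies ρ_ice t = ρ_m u.
u = t ρ_ice/ρ_m = 1.67 km × 0.914/3.38 = 0.452 km.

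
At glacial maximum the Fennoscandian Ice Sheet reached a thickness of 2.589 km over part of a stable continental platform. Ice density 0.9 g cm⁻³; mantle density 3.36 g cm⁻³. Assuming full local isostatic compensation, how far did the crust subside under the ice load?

Balancing pressure at the compensation depth: the ice load ρ_ice t is balanced by mantle displaced below, ρ_m s.
s = t ρ_ice / ρ_m = 2.589 km × 0.9/3.36 = 0.693 km.

0.693 km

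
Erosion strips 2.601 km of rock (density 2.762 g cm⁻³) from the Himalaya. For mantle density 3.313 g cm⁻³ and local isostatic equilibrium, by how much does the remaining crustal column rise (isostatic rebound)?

2.17 km

Unloading: uplift u = e ρ_c/ρ_m = 2.601 km × 2.762/3.313 = 2.17 km.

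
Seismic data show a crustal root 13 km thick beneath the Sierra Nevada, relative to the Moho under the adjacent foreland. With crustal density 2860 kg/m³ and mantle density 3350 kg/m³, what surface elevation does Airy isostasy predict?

In Airy isostatic equilibrium: ρ_c h = (ρ_m − ρ_c) r.
h = r (ρ_m − ρ_c) / ρ_c = 13 km × (3350 − 2860) / 2860 = 2.23 km.

2.23 km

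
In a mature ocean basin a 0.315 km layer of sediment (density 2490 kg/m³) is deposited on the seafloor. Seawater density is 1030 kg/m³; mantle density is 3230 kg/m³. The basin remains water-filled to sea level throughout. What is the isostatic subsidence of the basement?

Submarine loading: the sediment displaces seawater, and the subsidence is in turn flooded, so s (ρ_m − ρ_w) = t (ρ_sed − ρ_w).
s = 0.315 km × (2490 − 1030) / (3230 − 1030) = 0.209 km.

0.209 km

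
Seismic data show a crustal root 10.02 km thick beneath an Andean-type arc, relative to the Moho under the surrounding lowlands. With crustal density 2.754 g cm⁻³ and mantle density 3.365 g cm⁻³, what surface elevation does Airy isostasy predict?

Balancing pressure at the compensation depth: ρ_c h = (ρ_m − ρ_c) r.
h = r (ρ_m − ρ_c) / ρ_c = 10.02 km × (3.365 − 2.754) / 2.754 = 2.22 km.

2.22 km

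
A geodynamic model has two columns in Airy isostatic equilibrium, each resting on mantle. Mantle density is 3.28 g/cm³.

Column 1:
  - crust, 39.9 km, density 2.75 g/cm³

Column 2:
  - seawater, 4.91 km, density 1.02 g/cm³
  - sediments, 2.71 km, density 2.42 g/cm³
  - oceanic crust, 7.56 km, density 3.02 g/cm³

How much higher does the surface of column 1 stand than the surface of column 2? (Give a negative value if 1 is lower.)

For any compensation level in the mantle, the mantle terms cancel and isostasy reduces to e = (Σt_1 − Σt_2) − (Σ(ρt)_1 − Σ(ρt)_2) / ρ_m.
Σt_1 = 39.9 km; Σt_2 = 15.18 km; Σ(ρt)_1 = 109.725; Σ(ρt)_2 = 34.3976 (in km·g/cm³).
e = (39.9 − 15.18) − (109.725 − 34.3976) / 3.28 = 1.75 km.

1.75 km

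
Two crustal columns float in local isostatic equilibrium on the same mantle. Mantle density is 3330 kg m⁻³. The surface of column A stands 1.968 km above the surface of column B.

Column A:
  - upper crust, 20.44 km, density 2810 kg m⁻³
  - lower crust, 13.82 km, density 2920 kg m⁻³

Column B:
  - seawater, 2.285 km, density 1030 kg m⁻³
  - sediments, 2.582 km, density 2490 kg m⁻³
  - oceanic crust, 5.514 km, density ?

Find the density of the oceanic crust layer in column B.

Take the compensation level at the base of the deeper column (depth z_c below the surface of column A) and equate Σ ρ_i t_i down to z_c; mantle fills any gap and the z_c terms cancel.
Column A: 20.44×2810 + 13.82×2920 + (z_c − 34.26)×3330
Column B: 1.968×0 + 2.285×1030 + 2.582×2490 + 5.514×ρ + (z_c − 1.968 − 10.381)×3330
The z_c×3330 term appears on both sides and cancels. Collect the known terms of each column as K = Σ(ρt)_known − 3330 × (depth of known layers): K_A = 97790.8 − 3330×34.26 = −16295; K_B = 8782.73 − 3330×(1.968 + 10.381) = −32339.44.
Balance: K_A = K_B + 5.514×ρ, so ρ = (K_A − K_B)/5.514 = 16044.4/5.514 = 2910 kg m⁻³.

2910 kg m⁻³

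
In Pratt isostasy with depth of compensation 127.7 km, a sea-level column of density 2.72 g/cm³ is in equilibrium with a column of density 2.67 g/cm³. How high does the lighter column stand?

ρ_ref D = ρ (D + h) → h = D (ρ_ref − ρ)/ρ.
h = 127.7 km × (2.72 − 2.67)/2.67 = 2.39 km.

2.39 km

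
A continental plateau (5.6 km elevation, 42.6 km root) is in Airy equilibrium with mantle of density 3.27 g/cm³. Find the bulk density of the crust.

ρ_c h = (ρ_m − ρ_c) r → ρ_c (h + r) = ρ_m r → ρ_c = ρ_m r / (h + r).
ρ_c = 3.27 × 42.6 km / (5.6 km + 42.6 km) = 2.89 g/cm³.

2.89 g/cm³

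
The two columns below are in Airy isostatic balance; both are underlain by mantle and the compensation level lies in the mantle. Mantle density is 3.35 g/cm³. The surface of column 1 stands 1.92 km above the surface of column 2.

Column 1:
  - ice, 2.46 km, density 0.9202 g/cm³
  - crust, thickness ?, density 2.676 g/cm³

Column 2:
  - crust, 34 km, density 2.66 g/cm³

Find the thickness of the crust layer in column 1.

35.5 km

Take the compensation level at the base of the deeper column (depth z_c below the surface of column 1) and equate Σ ρ_i t_i down to z_c; mantle fills any gap and the z_c terms cancel.
Column 1: 2.46×0.9202 + x×2.676 + (z_c − 2.46 − x)×3.35
Column 2: 1.92×0 + 34×2.66 + (z_c − 1.92 − 34)×3.35
The z_c×3.35 term appears on both sides and cancels. Collect the known terms of each column as K = Σ(ρt)_known − 3.35 × (depth of known layers): K_1 = 2.263692 − 3.35×2.46 = −5.977308; K_2 = 90.44 − 3.35×(1.92 + 34) = −29.892.
Balance: K_1 − x×(3.35 − 2.676) = K_2, so x = (K_1 − K_2)/(3.35 − 2.676) = 23.9147/0.674 = 35.5 km.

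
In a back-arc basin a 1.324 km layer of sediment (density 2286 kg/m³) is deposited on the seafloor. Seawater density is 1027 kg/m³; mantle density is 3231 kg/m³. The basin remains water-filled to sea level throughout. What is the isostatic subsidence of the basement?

0.756 km

Submarine loading: the sediment displaces seawater, and the subsidence is in turn flooded, so s (ρ_m − ρ_w) = t (ρ_sed − ρ_w).
s = 1.324 km × (2286 − 1027) / (3231 − 1027) = 0.756 km.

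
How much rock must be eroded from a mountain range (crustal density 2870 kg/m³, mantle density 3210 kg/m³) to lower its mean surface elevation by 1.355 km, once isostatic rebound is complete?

12.8 km

Net drop Δ = e − u = e − e ρ_c/ρ_m = e (ρ_m − ρ_c)/ρ_m.
e = Δ ρ_m/(ρ_m − ρ_c) = 1.355 km × 3210/340 = 12.8 km.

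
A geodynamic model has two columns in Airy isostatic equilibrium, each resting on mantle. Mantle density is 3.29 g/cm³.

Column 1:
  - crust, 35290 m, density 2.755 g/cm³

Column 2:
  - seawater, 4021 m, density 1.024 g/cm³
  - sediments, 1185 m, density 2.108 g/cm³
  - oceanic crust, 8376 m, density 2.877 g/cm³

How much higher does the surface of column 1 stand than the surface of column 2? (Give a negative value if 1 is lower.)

For any compensation level in the mantle, the mantle terms cancel and isostasy reduces to e = (Σt_1 − Σt_2) − (Σ(ρt)_1 − Σ(ρt)_2) / ρ_m.
Σt_1 = 35290 m; Σt_2 = 13582 m; Σ(ρt)_1 = 97223.95; Σ(ρt)_2 = 30713.236 (in m·g/cm³).
e = (35290 − 13582) − (97223.95 − 30713.236) / 3.29 = 1490 m.

1490 m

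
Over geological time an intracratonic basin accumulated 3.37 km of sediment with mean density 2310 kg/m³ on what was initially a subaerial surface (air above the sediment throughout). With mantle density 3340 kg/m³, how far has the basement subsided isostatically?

Subaerial load: s = t ρ_sed / ρ_m = 3.37 km × 2310/3340 = 2.33 km.

2.33 km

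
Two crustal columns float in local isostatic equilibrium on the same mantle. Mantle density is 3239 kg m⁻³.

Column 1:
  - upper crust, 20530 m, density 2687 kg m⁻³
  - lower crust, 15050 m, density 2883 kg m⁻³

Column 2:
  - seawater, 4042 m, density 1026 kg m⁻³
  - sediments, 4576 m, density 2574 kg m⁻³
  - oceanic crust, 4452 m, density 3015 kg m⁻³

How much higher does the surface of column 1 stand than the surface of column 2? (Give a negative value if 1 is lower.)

1140 m

For any compensation level in the mantle, the mantle terms cancel and isostasy reduces to e = (Σt_1 − Σt_2) − (Σ(ρt)_1 − Σ(ρt)_2) / ρ_m.
Σt_1 = 35580 m; Σt_2 = 13070 m; Σ(ρt)_1 = 98553260; Σ(ρt)_2 = 29348496 (in m·kg m⁻³).
e = (35580 − 13070) − (98553260 − 29348496) / 3239 = 1140 m.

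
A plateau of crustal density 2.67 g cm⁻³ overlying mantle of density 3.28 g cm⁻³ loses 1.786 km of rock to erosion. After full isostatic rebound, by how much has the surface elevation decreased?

Rebound u = e ρ_c/ρ_m = 1.786 km × 2.67/3.28 = 1.454 km.
Net surface drop = e − u = 1.786 km − 1.454 km = e (ρ_m − ρ_c)/ρ_m = 0.332 km.

0.332 km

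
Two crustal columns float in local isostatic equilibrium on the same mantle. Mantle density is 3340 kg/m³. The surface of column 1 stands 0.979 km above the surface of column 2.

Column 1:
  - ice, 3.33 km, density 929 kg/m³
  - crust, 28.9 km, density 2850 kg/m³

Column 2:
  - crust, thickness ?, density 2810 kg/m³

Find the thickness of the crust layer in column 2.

35.7 km

Take the compensation level at the base of the deeper column (depth z_c below the surface of column 1) and equate Σ ρ_i t_i down to z_c; mantle fills any gap and the z_c terms cancel.
Column 1: 3.33×929 + 28.9×2850 + (z_c − 32.23)×3340
Column 2: 0.979×0 + x×2810 + (z_c − 0.979 − 0 − x)×3340
The z_c×3340 term appears on both sides and cancels. Collect the known terms of each column as K = Σ(ρt)_known − 3340 × (depth of known layers): K_1 = 85458.57 − 3340×32.23 = −22189.63; K_2 = 0 − 3340×(0.979 + 0) = −3269.86.
Balance: K_1 = K_2 − x×(3340 − 2810), so x = (K_2 − K_1)/(3340 − 2810) = 18919.8/530 = 35.7 km.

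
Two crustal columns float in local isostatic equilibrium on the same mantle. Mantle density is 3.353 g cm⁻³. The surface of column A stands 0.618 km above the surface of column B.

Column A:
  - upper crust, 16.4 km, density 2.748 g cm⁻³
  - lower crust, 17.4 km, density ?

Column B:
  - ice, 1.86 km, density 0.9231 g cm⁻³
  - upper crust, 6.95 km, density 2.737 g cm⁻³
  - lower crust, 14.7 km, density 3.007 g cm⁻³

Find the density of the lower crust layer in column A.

Take the compensation level at the base of the deeper column (depth z_c below the surface of column A) and equate Σ ρ_i t_i down to z_c; mantle fills any gap and the z_c terms cancel.
Column A: 16.4×2.748 + 17.4×ρ + (z_c − 33.8)×3.353
Column B: 0.618×0 + 1.86×0.9231 + 6.95×2.737 + 14.7×3.007 + (z_c − 0.618 − 23.51)×3.353
The z_c×3.353 term appears on both sides and cancels. Collect the known terms of each column as K = Σ(ρt)_known − 3.353 × (depth of known layers): K_A = 45.0672 − 3.353×33.8 = −68.2642; K_B = 64.942016 − 3.353×(0.618 + 23.51) = −15.959168.
Balance: K_A + 17.4×ρ = K_B, so ρ = (K_B − K_A)/17.4 = 52.305/17.4 = 3.01 g cm⁻³.

3.01 g cm⁻³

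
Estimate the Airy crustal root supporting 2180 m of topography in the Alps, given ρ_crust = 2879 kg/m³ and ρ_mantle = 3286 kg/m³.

Equating mass per unit area of the two columns: the weight of the topography is balanced by the buoyancy of the root, ρ_c h = (ρ_m − ρ_c) r.
r = h · ρ_c / (ρ_m − ρ_c) = 2180 m × 2879 / (3286 − 2879) = 15400 m.

15400 m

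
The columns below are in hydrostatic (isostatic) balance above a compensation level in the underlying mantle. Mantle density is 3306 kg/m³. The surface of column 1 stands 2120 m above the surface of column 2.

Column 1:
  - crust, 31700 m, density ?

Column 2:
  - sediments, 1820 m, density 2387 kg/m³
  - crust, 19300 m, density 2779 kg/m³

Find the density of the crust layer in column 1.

2710 kg/m³

Take the compensation level at the base of the deeper column (depth z_c below the surface of column 1) and equate Σ ρ_i t_i down to z_c; mantle fills any gap and the z_c terms cancel.
Column 1: 31700×ρ + (z_c − 31700)×3306
Column 2: 2120×0 + 1820×2387 + 19300×2779 + (z_c − 2120 − 21120)×3306
The z_c×3306 term appears on both sides and cancels. Collect the known terms of each column as K = Σ(ρt)_known − 3306 × (depth of known layers): K_1 = 0 − 3306×31700 = −104800200; K_2 = 57979040 − 3306×(2120 + 21120) = −18852400.
Balance: K_1 + 31700×ρ = K_2, so ρ = (K_2 − K_1)/31700 = 85947800/31700 = 2710 kg/m³.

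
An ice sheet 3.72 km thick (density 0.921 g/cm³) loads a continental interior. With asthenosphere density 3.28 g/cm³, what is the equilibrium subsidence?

Balancing pressure at the compensation depth: the ice load ρ_ice t is balanced by mantle displaced below, ρ_m s.
s = t ρ_ice / ρ_m = 3.72 km × 0.921/3.28 = 1.04 km.

1.04 km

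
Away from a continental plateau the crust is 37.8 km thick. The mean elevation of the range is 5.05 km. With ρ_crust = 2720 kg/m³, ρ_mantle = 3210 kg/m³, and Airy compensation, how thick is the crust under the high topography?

Root depth r = h ρ_c / (ρ_m − ρ_c) = 5.05 km × 2720 / 490 = 28.03 km.
Total thickness = T + h + r = 37.8 km + 5.05 km + 28.03 km = 70.9 km.

70.9 km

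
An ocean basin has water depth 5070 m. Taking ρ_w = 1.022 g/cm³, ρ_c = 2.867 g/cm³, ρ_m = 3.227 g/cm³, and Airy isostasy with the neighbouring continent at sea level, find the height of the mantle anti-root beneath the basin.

By Archimedes' principle applied to the lithosphere: replacing crust with seawater at the top is compensated by replacing crust with mantle at the base: d (ρ_c − ρ_w) = a (ρ_m − ρ_c).
a = d (ρ_c − ρ_w)/(ρ_m − ρ_c) = 5070 m × 1.845/0.36 = 26000 m.

26000 m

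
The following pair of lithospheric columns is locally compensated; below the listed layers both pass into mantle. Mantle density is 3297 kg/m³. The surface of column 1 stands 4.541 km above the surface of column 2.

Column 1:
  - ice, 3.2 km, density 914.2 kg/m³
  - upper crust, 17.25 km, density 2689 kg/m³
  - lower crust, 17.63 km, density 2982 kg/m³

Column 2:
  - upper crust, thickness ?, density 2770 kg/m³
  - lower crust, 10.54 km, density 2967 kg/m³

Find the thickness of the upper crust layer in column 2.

Take the compensation level at the base of the deeper column (depth z_c below the surface of column 1) and equate Σ ρ_i t_i down to z_c; mantle fills any gap and the z_c terms cancel.
Column 1: 3.2×914.2 + 17.25×2689 + 17.63×2982 + (z_c − 38.08)×3297
Column 2: 4.541×0 + x×2770 + 10.54×2967 + (z_c − 4.541 − 10.54 − x)×3297
The z_c×3297 term appears on both sides and cancels. Collect the known terms of each column as K = Σ(ρt)_known − 3297 × (depth of known layers): K_1 = 101883.35 − 3297×38.08 = −23666.41; K_2 = 31272.18 − 3297×(4.541 + 10.54) = −18449.877.
Balance: K_1 = K_2 − x×(3297 − 2770), so x = (K_2 − K_1)/(3297 − 2770) = 5216.53/527 = 9.9 km.

9.9 km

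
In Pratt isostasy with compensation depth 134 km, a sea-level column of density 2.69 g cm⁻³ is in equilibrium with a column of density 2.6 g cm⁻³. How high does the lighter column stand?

4.64 km

ρ_ref D = ρ (D + h) → h = D (ρ_ref − ρ)/ρ.
h = 134 km × (2.69 − 2.6)/2.6 = 4.64 km.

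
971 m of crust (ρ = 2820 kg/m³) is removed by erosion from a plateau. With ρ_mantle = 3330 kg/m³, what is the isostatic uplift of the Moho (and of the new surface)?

Unloading: uplift u = e ρ_c/ρ_m = 971 m × 2820/3330 = 822 m.

822 m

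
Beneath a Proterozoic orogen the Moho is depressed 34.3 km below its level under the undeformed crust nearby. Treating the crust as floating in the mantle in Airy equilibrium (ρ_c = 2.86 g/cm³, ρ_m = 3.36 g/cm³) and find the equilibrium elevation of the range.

6 km

By Archimedes' principle applied to the lithosphere: ρ_c h = (ρ_m − ρ_c) r.
h = r (ρ_m − ρ_c) / ρ_c = 34.3 km × (3.36 − 2.86) / 2.86 = 6 km.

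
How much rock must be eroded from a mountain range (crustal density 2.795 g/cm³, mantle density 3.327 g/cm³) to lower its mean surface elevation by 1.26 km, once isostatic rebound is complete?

Net drop Δ = e − u = e − e ρ_c/ρ_m = e (ρ_m − ρ_c)/ρ_m.
e = Δ ρ_m/(ρ_m − ρ_c) = 1.26 km × 3.327/0.532 = 7.88 km.

7.88 km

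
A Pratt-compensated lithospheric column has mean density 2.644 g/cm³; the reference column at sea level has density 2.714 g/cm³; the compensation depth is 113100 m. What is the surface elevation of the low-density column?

2990 m

ρ_ref D = ρ (D + h) → h = D (ρ_ref − ρ)/ρ.
h = 113100 m × (2.714 − 2.644)/2.644 = 2990 m.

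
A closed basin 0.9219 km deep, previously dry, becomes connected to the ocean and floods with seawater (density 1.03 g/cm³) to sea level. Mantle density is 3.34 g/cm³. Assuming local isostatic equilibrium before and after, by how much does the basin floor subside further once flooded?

After flooding the water column is d + s deep. Its weight must equal the weight of mantle displaced by the extra subsidence s: (d + s) ρ_w = s ρ_m.
s = d ρ_w / (ρ_m − ρ_w) = 0.9219 km × 1.03/(3.34 − 1.03) = 0.411 km.

0.411 km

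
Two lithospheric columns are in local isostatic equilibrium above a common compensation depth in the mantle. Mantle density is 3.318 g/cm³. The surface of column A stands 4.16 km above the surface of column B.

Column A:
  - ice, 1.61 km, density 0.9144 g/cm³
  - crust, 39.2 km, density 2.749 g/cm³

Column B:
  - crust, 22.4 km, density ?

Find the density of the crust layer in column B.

Take the compensation level at the base of the deeper column (depth z_c below the surface of column A) and equate Σ ρ_i t_i down to z_c; mantle fills any gap and the z_c terms cancel.
Column A: 1.61×0.9144 + 39.2×2.749 + (z_c − 40.81)×3.318
Column B: 4.16×0 + 22.4×ρ + (z_c − 4.16 − 22.4)×3.318
The z_c×3.318 term appears on both sides and cancels. Collect the known terms of each column as K = Σ(ρt)_known − 3.318 × (depth of known layers): K_A = 109.232984 − 3.318×40.81 = −26.174596; K_B = 0 − 3.318×(4.16 + 22.4) = −88.12608.
Balance: K_A = K_B + 22.4×ρ, so ρ = (K_A − K_B)/22.4 = 61.9515/22.4 = 2.77 g/cm³.

2.77 g/cm³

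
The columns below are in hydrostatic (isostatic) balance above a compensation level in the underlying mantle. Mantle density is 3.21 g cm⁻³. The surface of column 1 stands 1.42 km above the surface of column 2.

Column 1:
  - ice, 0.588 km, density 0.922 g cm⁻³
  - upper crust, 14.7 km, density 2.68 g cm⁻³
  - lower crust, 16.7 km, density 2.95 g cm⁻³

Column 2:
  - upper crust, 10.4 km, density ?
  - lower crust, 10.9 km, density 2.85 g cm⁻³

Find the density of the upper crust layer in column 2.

Take the compensation level at the base of the deeper column (depth z_c below the surface of column 1) and equate Σ ρ_i t_i down to z_c; mantle fills any gap and the z_c terms cancel.
Column 1: 0.588×0.922 + 14.7×2.68 + 16.7×2.95 + (z_c − 31.988)×3.21
Column 2: 1.42×0 + 10.4×ρ + 10.9×2.85 + (z_c − 1.42 − 21.3)×3.21
The z_c×3.21 term appears on both sides and cancels. Collect the known terms of each column as K = Σ(ρt)_known − 3.21 × (depth of known layers): K_1 = 89.203136 − 3.21×31.988 = −13.478344; K_2 = 31.065 − 3.21×(1.42 + 21.3) = −41.8662.
Balance: K_1 = K_2 + 10.4×ρ, so ρ = (K_1 − K_2)/10.4 = 28.3879/10.4 = 2.73 g cm⁻³.

2.73 g cm⁻³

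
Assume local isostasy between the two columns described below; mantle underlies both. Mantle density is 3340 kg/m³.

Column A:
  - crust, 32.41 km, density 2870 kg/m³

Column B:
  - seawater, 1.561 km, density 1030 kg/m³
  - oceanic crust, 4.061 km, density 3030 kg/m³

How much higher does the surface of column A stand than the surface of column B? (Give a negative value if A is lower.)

3.1 km

For any compensation level in the mantle, the mantle terms cancel and isostasy reduces to e = (Σt_A − Σt_B) − (Σ(ρt)_A − Σ(ρt)_B) / ρ_m.
Σt_A = 32.41 km; Σt_B = 5.622 km; Σ(ρt)_A = 93016.7; Σ(ρt)_B = 13912.66 (in km·kg/m³).
e = (32.41 − 5.622) − (93016.7 − 13912.66) / 3340 = 3.1 km.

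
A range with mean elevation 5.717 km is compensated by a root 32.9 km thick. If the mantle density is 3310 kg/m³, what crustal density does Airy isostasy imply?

2820 kg/m³

ρ_c h = (ρ_m − ρ_c) r → ρ_c (h + r) = ρ_m r → ρ_c = ρ_m r / (h + r).
ρ_c = 3310 × 32.9 km / (5.717 km + 32.9 km) = 2820 kg/m³.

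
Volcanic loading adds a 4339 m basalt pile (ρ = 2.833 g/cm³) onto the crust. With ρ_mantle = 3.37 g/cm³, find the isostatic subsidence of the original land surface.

3650 m

Subaerial loading: s = t ρ_load / ρ_m.
s = 4339 m × 2.833/3.37 = 3650 m.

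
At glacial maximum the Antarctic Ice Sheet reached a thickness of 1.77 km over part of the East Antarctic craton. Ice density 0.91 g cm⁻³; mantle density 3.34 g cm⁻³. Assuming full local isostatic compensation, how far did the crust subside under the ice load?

0.482 km

By Archimedes' principle applied to the lithosphere: the ice load ρ_ice t is balanced by mantle displaced below, ρ_m s.
s = t ρ_ice / ρ_m = 1.77 km × 0.91/3.34 = 0.482 km.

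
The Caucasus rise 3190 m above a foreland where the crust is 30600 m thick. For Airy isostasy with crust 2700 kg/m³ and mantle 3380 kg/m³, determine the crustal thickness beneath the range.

46500 m

Root depth r = h ρ_c / (ρ_m − ρ_c) = 3190 m × 2700 / 680 = 12670 m.
Total thickness = T + h + r = 30600 m + 3190 m + 12670 m = 46500 m.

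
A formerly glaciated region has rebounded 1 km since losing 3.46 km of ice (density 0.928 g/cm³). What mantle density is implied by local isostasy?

3.21 g/cm³

ρ_m = ρ_ice t / u = 0.928 × 3.46 km/1 km = 3.21 g/cm³.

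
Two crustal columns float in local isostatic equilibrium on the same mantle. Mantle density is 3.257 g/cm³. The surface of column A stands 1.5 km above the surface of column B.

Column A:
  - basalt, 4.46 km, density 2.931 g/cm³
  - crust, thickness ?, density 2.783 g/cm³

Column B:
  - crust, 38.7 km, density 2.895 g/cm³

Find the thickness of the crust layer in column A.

Take the compensation level at the base of the deeper column (depth z_c below the surface of column A) and equate Σ ρ_i t_i down to z_c; mantle fills any gap and the z_c terms cancel.
Column A: 4.46×2.931 + x×2.783 + (z_c − 4.46 − x)×3.257
Column B: 1.5×0 + 38.7×2.895 + (z_c − 1.5 − 38.7)×3.257
The z_c×3.257 term appears on both sides and cancels. Collect the known terms of each column as K = Σ(ρt)_known − 3.257 × (depth of known layers): K_A = 13.07226 − 3.257×4.46 = −1.45396; K_B = 112.0365 − 3.257×(1.5 + 38.7) = −18.8949.
Balance: K_A − x×(3.257 − 2.783) = K_B, so x = (K_A − K_B)/(3.257 − 2.783) = 17.4409/0.474 = 36.8 km.

36.8 km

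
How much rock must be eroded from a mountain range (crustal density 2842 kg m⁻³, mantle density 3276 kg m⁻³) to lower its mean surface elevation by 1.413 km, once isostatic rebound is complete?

Net drop Δ = e − u = e − e ρ_c/ρ_m = e (ρ_m − ρ_c)/ρ_m.
e = Δ ρ_m/(ρ_m − ρ_c) = 1.413 km × 3276/434 = 10.7 km.

10.7 km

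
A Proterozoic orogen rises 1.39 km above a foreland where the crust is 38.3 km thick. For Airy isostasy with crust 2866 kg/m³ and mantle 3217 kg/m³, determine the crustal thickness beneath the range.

Root depth r = h ρ_c / (ρ_m − ρ_c) = 1.39 km × 2866 / 351 = 11.35 km.
Total thickness = T + h + r = 38.3 km + 1.39 km + 11.35 km = 51 km.

51 km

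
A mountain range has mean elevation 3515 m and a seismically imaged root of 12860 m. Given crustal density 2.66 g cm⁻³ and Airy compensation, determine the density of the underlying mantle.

3.39 g cm⁻³

Airy balance: ρ_c h = (ρ_m − ρ_c) r → ρ_m = ρ_c (1 + h/r).
ρ_m = 2.66 × (1 + 3515 m/12860 m) = 3.39 g cm⁻³.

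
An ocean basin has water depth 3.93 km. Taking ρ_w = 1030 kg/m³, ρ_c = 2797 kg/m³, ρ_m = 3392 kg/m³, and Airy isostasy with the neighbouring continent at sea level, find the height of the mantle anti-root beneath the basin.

For local isostatic compensation: replacing crust with seawater at the top is compensated by replacing crust with mantle at the base: d (ρ_c − ρ_w) = a (ρ_m − ρ_c).
a = d (ρ_c − ρ_w)/(ρ_m − ρ_c) = 3.93 km × 1767/595 = 11.7 km.

11.7 km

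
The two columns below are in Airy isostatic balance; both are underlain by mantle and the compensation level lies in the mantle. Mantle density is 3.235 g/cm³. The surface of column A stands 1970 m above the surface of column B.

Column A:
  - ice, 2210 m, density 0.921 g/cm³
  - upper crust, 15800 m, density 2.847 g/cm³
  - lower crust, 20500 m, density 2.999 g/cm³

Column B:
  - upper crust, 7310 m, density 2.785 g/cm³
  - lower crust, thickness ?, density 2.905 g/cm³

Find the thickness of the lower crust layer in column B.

Take the compensation level at the base of the deeper column (depth z_c below the surface of column A) and equate Σ ρ_i t_i down to z_c; mantle fills any gap and the z_c terms cancel.
Column A: 2210×0.921 + 15800×2.847 + 20500×2.999 + (z_c − 38510)×3.235
Column B: 1970×0 + 7310×2.785 + x×2.905 + (z_c − 1970 − 7310 − x)×3.235
The z_c×3.235 term appears on both sides and cancels. Collect the known terms of each column as K = Σ(ρt)_known − 3.235 × (depth of known layers): K_A = 108497.51 − 3.235×38510 = −16082.34; K_B = 20358.35 − 3.235×(1970 + 7310) = −9662.45.
Balance: K_A = K_B − x×(3.235 − 2.905), so x = (K_B − K_A)/(3.235 − 2.905) = 6419.89/0.33 = 19500 m.

19500 m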